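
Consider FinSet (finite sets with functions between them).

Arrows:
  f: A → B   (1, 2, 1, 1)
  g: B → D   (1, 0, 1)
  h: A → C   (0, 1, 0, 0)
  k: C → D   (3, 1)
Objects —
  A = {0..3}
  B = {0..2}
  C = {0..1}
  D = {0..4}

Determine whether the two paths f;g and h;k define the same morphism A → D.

Path 1 = f;g:
  0 f→1 g→0
  1 f→2 g→1
  2 f→1 g→0
  3 f→1 g→0
  ⟦path⟧₁ = (0, 1, 0, 0)
Path 2 = h;k:
  0 h→0 k→3
  1 h→1 k→1
  2 h→0 k→3
  3 h→0 k→3
  ⟦path⟧₂ = (3, 1, 3, 3)
Equal? NO — does not commute

Answer: DOES NOT COMMUTE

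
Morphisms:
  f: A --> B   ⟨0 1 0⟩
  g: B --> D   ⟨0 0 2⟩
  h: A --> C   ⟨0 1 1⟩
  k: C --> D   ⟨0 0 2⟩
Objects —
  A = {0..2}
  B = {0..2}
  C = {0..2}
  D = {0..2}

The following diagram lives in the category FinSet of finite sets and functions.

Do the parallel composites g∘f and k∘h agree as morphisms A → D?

Answer: COMMUTES

Derivation:
Along f;g (path 1):
  0 f-->0 g-->0
  1 f-->1 g-->0
  2 f-->0 g-->0
  result₁ = ⟨0 0 0⟩
Along h;k (path 2):
  0 h-->0 k-->0
  1 h-->1 k-->0
  2 h-->1 k-->0
  result₂ = ⟨0 0 0⟩
Equal? equal; square commutes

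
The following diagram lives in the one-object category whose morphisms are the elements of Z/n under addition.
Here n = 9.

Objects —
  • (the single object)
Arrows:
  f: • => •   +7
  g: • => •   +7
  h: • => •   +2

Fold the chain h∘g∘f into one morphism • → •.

  0 +7≡7 +7≡5 +2≡7  (mod 9)
⟦path⟧: +7

Answer: +7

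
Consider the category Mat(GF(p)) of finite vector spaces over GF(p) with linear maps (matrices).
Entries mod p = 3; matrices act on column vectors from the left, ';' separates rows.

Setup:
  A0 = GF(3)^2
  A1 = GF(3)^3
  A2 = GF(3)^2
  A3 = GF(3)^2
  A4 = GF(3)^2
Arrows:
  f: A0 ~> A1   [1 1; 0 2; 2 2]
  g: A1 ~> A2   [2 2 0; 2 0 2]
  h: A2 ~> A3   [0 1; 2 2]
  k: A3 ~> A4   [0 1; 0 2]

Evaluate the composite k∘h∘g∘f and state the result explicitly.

Answer: [1 0; 2 0]

Trace:
  e0=⟨1,0⟩ f~>⟨1,0,2⟩ g~>⟨2,0⟩ h~>⟨0,1⟩ k~>⟨1,2⟩
  e1=⟨0,1⟩ f~>⟨1,2,2⟩ g~>⟨0,0⟩ h~>⟨0,0⟩ k~>⟨0,0⟩
composite: [1 0; 2 0]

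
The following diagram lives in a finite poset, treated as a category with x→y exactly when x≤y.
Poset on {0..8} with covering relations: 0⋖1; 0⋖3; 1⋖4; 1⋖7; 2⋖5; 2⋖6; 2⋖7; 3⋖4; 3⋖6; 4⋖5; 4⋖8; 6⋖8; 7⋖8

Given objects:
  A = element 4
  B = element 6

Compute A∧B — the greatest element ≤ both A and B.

Lower bounds of A=4 and B=6: {0,3}
  0 <= 3
  3 <= 3
glb = 3

Answer: A∧B = 3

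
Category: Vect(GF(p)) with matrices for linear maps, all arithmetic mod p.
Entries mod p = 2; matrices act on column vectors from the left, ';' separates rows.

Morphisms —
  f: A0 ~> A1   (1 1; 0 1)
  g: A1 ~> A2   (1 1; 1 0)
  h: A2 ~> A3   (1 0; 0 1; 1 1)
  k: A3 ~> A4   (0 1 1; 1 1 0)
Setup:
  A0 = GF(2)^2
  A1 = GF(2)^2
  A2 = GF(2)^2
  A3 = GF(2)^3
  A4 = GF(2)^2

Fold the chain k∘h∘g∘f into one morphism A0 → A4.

Answer: (1 0; 0 1)

Derivation:
  e0=(1,0) f~>(1,0) g~>(1,1) h~>(1,1,0) k~>(1,0)
  e1=(0,1) f~>(1,1) g~>(0,1) h~>(0,1,1) k~>(0,1)
⟦path⟧: (1 0; 0 1)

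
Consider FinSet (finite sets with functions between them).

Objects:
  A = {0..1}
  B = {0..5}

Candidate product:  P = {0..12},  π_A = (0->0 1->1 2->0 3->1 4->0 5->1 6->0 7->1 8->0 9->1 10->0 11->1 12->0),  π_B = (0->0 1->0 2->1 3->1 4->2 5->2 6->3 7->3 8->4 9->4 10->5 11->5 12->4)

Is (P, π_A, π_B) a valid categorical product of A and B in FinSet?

|A|·|B| = 2·6 = 12;  |P| = 13
  → cardinalities differ; no bijection possible.

Answer: NOT A VALID PRODUCT — |P|=13 ≠ |A|·|B|=12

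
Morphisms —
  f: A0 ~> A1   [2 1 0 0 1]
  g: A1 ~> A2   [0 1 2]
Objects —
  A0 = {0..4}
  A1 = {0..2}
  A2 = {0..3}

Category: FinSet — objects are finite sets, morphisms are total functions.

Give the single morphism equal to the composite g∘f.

  0 f~>2 g~>2
  1 f~>1 g~>1
  2 f~>0 g~>0
  3 f~>0 g~>0
  4 f~>1 g~>1
composite: [2 1 0 0 1]

Answer: [2 1 0 0 1]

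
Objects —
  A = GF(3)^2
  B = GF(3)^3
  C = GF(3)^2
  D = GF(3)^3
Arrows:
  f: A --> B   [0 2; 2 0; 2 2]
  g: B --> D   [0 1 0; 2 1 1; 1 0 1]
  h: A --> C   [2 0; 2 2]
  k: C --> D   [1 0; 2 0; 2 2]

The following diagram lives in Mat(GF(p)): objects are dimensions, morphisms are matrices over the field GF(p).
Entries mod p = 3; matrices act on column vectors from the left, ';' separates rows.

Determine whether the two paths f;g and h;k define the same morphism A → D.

Answer: COMMUTES

Trace:
Along f;g (path 1):
  e0=⟨1,0⟩ f-->⟨0,2,2⟩ g-->⟨2,1,2⟩
  e1=⟨0,1⟩ f-->⟨2,0,2⟩ g-->⟨0,0,1⟩
  composite₁ = [2 0; 1 0; 2 1]
Along h;k (path 2):
  e0=⟨1,0⟩ h-->⟨2,2⟩ k-->⟨2,1,2⟩
  e1=⟨0,1⟩ h-->⟨0,2⟩ k-->⟨0,0,1⟩
  composite₂ = [2 0; 1 0; 2 1]
Equal? same morphism ✓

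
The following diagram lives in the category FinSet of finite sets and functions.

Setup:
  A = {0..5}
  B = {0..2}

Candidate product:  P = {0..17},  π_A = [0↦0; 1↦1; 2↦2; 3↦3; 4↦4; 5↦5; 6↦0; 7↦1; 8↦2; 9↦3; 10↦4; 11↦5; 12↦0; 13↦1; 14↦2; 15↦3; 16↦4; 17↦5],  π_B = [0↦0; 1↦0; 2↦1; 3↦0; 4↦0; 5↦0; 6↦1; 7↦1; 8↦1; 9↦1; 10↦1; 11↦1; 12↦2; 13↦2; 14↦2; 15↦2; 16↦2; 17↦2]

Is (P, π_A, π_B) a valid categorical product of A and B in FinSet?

|A|·|B| = 6·3 = 18;  |P| = 18
Check the pairing map k ↦ (π_A(k), π_B(k)):
  0 ↦ (0,0)
  1 ↦ (1,0)
  2 ↦ (2,1)
  3 ↦ (3,0)
  4 ↦ (4,0)
  5 ↦ (5,0)
  6 ↦ (0,1)
  7 ↦ (1,1)
  8 ↦ (2,1)  ✗ repeats pair of k=2
  9 ↦ (3,1)
  10 ↦ (4,1)
  11 ↦ (5,1)
  12 ↦ (0,2)
  13 ↦ (1,2)
  14 ↦ (2,2)
  15 ↦ (3,2)
  16 ↦ (4,2)
  17 ↦ (5,2)
distinct pairs in image: 17 / 18 needed
  → (2,1) hit at k=2 and k=8

Answer: NOT A VALID PRODUCT — duplicate pair at indices 8,2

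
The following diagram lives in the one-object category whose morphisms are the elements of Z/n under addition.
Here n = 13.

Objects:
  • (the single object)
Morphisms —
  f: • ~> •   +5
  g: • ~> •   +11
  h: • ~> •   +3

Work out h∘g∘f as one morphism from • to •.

  0 +5≡5 +11≡3 +3≡6  (mod 13)
result: +6

Answer: +6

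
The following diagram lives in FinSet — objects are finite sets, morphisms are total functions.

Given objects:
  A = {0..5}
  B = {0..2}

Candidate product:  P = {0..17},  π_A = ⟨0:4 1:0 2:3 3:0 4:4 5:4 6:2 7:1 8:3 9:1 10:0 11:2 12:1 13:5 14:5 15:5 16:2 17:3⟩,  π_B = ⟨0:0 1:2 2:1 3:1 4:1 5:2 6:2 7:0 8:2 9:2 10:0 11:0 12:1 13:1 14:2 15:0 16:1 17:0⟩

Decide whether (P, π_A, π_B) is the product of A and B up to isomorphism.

Answer: VALID PRODUCT

Trace:
|A|·|B| = 6·3 = 18;  |P| = 18
Check the pairing map k ↦ (π_A(k), π_B(k)):
  0 : (4,0)
  1 : (0,2)
  2 : (3,1)
  3 : (0,1)
  4 : (4,1)
  5 : (4,2)
  6 : (2,2)
  7 : (1,0)
  8 : (3,2)
  9 : (1,2)
  10 : (0,0)
  11 : (2,0)
  12 : (1,1)
  13 : (5,1)
  14 : (5,2)
  15 : (5,0)
  16 : (2,1)
  17 : (3,0)
distinct pairs in image: 18 / 18 needed
  → bijection onto A×B; projections well-typed.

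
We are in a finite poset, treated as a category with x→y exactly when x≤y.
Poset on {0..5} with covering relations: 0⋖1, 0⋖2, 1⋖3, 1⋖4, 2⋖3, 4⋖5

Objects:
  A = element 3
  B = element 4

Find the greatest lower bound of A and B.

Lower bounds of A=3 and B=4: {0,1}
  0 ⊑ 1
  1 ⊑ 1
glb = 1

Answer: A∧B = 1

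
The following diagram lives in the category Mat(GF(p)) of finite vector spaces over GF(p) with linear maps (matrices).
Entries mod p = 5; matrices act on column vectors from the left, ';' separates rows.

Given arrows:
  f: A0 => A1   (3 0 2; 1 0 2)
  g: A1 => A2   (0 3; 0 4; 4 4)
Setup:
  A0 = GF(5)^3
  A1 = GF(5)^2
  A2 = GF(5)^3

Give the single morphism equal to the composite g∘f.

  e0=⟨1,0,0⟩ f=>⟨3,1⟩ g=>⟨3,4,1⟩
  e1=⟨0,1,0⟩ f=>⟨0,0⟩ g=>⟨0,0,0⟩
  e2=⟨0,0,1⟩ f=>⟨2,2⟩ g=>⟨1,3,1⟩
result: (3 0 1; 4 0 3; 1 0 1)

Answer: (3 0 1; 4 0 3; 1 0 1)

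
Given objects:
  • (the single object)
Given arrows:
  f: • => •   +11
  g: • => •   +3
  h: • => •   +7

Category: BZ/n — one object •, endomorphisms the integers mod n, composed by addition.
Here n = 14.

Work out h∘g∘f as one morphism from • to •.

  0 +11≡11 +3≡0 +7≡7  (mod 14)
result: +7

Answer: +7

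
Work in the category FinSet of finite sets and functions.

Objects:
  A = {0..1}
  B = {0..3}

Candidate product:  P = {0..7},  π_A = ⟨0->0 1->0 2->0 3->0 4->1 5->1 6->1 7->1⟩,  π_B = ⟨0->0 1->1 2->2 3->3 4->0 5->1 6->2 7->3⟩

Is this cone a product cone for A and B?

Answer: VALID PRODUCT

Derivation:
|A|·|B| = 2·4 = 8;  |P| = 8
Check the pairing map k ↦ (π_A(k), π_B(k)):
  0 -> (0,0)
  1 -> (0,1)
  2 -> (0,2)
  3 -> (0,3)
  4 -> (1,0)
  5 -> (1,1)
  6 -> (1,2)
  7 -> (1,3)
distinct pairs in image: 8 / 8 needed
  → bijection onto A×B; projections well-typed.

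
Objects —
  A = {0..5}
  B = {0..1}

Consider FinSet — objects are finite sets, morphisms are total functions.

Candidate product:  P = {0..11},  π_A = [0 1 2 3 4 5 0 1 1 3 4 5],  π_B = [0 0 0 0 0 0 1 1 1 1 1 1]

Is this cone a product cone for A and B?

Answer: NOT A VALID PRODUCT — duplicate pair at indices 7,8

Derivation:
|A|·|B| = 6·2 = 12;  |P| = 12
Check the pairing map k ↦ (π_A(k), π_B(k)):
  0 ↦ (0,0)
  1 ↦ (1,0)
  2 ↦ (2,0)
  3 ↦ (3,0)
  4 ↦ (4,0)
  5 ↦ (5,0)
  6 ↦ (0,1)
  7 ↦ (1,1)
  8 ↦ (1,1)  ✗ repeats pair of k=7
  9 ↦ (3,1)
  10 ↦ (4,1)
  11 ↦ (5,1)
distinct pairs in image: 11 / 12 needed
  → (1,1) hit at k=7 and k=8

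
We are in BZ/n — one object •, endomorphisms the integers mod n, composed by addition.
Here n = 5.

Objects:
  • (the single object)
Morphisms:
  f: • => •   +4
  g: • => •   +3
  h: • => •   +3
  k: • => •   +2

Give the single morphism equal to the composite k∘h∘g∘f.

  0 +4≡4 +3≡2 +3≡0 +2≡2  (mod 5)
composite: +2

Answer: +2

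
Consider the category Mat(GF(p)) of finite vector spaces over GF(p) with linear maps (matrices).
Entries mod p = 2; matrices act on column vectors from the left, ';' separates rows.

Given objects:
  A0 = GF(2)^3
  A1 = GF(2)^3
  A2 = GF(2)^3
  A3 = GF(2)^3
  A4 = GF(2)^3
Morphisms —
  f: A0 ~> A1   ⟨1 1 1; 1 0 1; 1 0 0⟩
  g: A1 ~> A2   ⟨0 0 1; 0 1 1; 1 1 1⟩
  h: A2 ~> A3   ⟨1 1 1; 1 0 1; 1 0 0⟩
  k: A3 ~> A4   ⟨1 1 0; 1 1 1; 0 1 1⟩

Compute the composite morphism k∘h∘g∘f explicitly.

Answer: ⟨0 0 1; 1 0 1; 1 1 0⟩

Work:
  e0=(1,0,0) f~>(1,1,1) g~>(1,0,1) h~>(0,0,1) k~>(0,1,1)
  e1=(0,1,0) f~>(1,0,0) g~>(0,0,1) h~>(1,1,0) k~>(0,0,1)
  e2=(0,0,1) f~>(1,1,0) g~>(0,1,0) h~>(1,0,0) k~>(1,1,0)
result: ⟨0 0 1; 1 0 1; 1 1 0⟩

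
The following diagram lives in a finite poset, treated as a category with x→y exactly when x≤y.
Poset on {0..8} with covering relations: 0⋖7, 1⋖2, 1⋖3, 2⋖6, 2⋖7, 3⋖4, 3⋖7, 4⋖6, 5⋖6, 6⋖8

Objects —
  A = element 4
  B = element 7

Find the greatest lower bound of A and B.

Answer: A∧B = 3

Derivation:
{x : x⊑A ∧ x⊑B} = {1,3}  (A=4, B=7)
  1 ⊑ 3
  3 ⊑ 3
glb = 3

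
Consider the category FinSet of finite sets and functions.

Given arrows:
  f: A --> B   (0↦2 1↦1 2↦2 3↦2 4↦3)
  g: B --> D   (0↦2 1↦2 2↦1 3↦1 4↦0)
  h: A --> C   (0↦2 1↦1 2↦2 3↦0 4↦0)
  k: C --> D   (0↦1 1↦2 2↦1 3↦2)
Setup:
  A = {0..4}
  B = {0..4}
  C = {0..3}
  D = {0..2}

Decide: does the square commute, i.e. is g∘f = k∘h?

Answer: COMMUTES

Derivation:
Path 1 = f;g:
  0 f-->2 g-->1
  1 f-->1 g-->2
  2 f-->2 g-->1
  3 f-->2 g-->1
  4 f-->3 g-->1
  ⟦path⟧₁ = (0↦1 1↦2 2↦1 3↦1 4↦1)
Path 2 = h;k:
  0 h-->2 k-->1
  1 h-->1 k-->2
  2 h-->2 k-->1
  3 h-->0 k-->1
  4 h-->0 k-->1
  ⟦path⟧₂ = (0↦1 1↦2 2↦1 3↦1 4↦1)
Equal? YES — commutes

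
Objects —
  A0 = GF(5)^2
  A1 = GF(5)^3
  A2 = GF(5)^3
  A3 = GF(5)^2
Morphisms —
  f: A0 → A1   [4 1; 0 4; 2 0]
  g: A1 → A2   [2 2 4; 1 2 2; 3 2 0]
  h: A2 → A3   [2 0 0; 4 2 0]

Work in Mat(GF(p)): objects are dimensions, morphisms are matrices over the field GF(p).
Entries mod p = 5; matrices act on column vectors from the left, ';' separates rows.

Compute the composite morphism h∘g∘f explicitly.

Answer: [2 0; 0 3]

Work:
  e0=⟨1,0⟩ f→⟨4,0,2⟩ g→⟨1,3,2⟩ h→⟨2,0⟩
  e1=⟨0,1⟩ f→⟨1,4,0⟩ g→⟨0,4,1⟩ h→⟨0,3⟩
composite: [2 0; 0 3]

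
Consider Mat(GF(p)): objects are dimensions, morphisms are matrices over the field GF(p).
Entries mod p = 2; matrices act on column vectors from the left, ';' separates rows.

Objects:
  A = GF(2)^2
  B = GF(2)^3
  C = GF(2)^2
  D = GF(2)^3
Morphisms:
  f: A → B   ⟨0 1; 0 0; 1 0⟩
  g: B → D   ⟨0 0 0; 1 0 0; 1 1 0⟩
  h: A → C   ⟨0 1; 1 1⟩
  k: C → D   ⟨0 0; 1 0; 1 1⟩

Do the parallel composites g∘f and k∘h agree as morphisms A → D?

1) trace f;g:
  e0=⟨1,0⟩ f→⟨0,0,1⟩ g→⟨0,0,0⟩
  e1=⟨0,1⟩ f→⟨1,0,0⟩ g→⟨0,1,1⟩
  composite₁ = ⟨0 0; 0 1; 0 1⟩
2) trace h;k:
  e0=⟨1,0⟩ h→⟨0,1⟩ k→⟨0,0,1⟩
  e1=⟨0,1⟩ h→⟨1,1⟩ k→⟨0,1,0⟩
  composite₂ = ⟨0 0; 0 1; 1 0⟩
Equal? distinct morphisms ✗

Answer: DOES NOT COMMUTE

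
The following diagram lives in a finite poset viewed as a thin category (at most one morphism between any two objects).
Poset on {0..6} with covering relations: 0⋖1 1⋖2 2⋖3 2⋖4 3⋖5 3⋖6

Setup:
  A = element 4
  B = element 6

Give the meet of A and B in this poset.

Lower bounds of A=4 and B=6: {0,1,2}
  0 <= 2
  1 <= 2
  2 <= 2
glb = 2

Answer: A∧B = 2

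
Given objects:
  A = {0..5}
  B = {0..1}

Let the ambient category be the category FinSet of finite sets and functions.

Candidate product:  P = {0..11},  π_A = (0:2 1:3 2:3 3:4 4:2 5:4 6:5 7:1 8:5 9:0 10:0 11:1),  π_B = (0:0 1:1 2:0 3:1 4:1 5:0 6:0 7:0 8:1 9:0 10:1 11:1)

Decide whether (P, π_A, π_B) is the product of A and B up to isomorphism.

|A|·|B| = 6·2 = 12;  |P| = 12
Check the pairing map k ↦ (π_A(k), π_B(k)):
  0 : (2,0)
  1 : (3,1)
  2 : (3,0)
  3 : (4,1)
  4 : (2,1)
  5 : (4,0)
  6 : (5,0)
  7 : (1,0)
  8 : (5,1)
  9 : (0,0)
  10 : (0,1)
  11 : (1,1)
distinct pairs in image: 12 / 12 needed
  → bijection onto A×B; projections well-typed.

Answer: VALID PRODUCT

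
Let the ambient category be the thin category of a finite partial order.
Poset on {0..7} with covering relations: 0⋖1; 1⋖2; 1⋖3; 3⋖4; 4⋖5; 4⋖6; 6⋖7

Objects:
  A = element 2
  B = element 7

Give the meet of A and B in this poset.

{x : x<=A ∧ x<=B} = {0,1}  (A=2, B=7)
  0 <= 1
  1 <= 1
glb = 1

Answer: A∧B = 1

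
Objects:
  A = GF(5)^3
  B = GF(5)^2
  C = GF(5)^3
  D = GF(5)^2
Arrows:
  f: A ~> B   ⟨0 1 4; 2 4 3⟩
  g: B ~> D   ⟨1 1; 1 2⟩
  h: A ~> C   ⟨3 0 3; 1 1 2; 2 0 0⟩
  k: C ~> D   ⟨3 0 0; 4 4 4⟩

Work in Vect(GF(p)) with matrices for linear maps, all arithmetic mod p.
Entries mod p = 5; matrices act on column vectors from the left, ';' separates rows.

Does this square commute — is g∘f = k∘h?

Path 1 = f;g:
  e0=(1,0,0) f~>(0,2) g~>(2,4)
  e1=(0,1,0) f~>(1,4) g~>(0,4)
  e2=(0,0,1) f~>(4,3) g~>(2,0)
  composite₁ = ⟨2 0 2; 4 4 0⟩
Path 2 = h;k:
  e0=(1,0,0) h~>(3,1,2) k~>(4,4)
  e1=(0,1,0) h~>(0,1,0) k~>(0,4)
  e2=(0,0,1) h~>(3,2,0) k~>(4,0)
  composite₂ = ⟨4 0 4; 4 4 0⟩
Equal? distinct morphisms ✗

Answer: DOES NOT COMMUTE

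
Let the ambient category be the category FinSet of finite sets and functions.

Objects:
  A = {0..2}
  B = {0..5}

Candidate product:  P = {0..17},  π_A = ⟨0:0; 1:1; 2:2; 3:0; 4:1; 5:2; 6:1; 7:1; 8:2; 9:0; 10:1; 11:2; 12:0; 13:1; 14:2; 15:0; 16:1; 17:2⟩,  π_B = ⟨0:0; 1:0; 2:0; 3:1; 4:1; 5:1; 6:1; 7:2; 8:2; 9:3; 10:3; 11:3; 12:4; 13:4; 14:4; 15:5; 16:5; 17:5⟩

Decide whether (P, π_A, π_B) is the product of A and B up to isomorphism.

|A|·|B| = 3·6 = 18;  |P| = 18
Check the pairing map k ↦ (π_A(k), π_B(k)):
  0 : (0,0)
  1 : (1,0)
  2 : (2,0)
  3 : (0,1)
  4 : (1,1)
  5 : (2,1)
  6 : (1,1)  ✗ repeats pair of k=4
  7 : (1,2)
  8 : (2,2)
  9 : (0,3)
  10 : (1,3)
  11 : (2,3)
  12 : (0,4)
  13 : (1,4)
  14 : (2,4)
  15 : (0,5)
  16 : (1,5)
  17 : (2,5)
distinct pairs in image: 17 / 18 needed
  → (1,1) hit at k=4 and k=6

Answer: NOT A VALID PRODUCT — duplicate pair at indices 4,6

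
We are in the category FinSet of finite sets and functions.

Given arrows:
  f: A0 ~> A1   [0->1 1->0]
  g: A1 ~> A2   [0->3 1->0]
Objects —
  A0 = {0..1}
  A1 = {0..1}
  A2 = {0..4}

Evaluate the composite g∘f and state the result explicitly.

  0 f~>1 g~>0
  1 f~>0 g~>3
result: [0->0 1->3]

Answer: [0->0 1->3]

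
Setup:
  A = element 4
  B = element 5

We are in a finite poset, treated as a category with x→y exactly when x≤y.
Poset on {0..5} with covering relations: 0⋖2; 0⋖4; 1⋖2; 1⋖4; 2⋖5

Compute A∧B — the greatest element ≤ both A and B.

Lower bounds of A=4 and B=5: {0,1}
  maximal lower bounds 0 and 1 are incomparable: neither 0≤1 nor 1≤0
→ no greatest lower bound exists

Answer: NO MEET EXISTS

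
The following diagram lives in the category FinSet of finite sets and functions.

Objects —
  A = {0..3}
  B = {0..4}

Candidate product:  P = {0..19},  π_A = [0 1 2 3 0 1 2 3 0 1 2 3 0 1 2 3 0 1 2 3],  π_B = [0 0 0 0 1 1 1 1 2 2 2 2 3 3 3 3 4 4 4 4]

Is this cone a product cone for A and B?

Answer: VALID PRODUCT

Trace:
|A|·|B| = 4·5 = 20;  |P| = 20
Check the pairing map k ↦ (π_A(k), π_B(k)):
  0 ↦ (0,0)
  1 ↦ (1,0)
  2 ↦ (2,0)
  3 ↦ (3,0)
  4 ↦ (0,1)
  5 ↦ (1,1)
  6 ↦ (2,1)
  7 ↦ (3,1)
  8 ↦ (0,2)
  9 ↦ (1,2)
  10 ↦ (2,2)
  11 ↦ (3,2)
  12 ↦ (0,3)
  13 ↦ (1,3)
  14 ↦ (2,3)
  15 ↦ (3,3)
  16 ↦ (0,4)
  17 ↦ (1,4)
  18 ↦ (2,4)
  19 ↦ (3,4)
distinct pairs in image: 20 / 20 needed
  → bijection onto A×B; projections well-typed.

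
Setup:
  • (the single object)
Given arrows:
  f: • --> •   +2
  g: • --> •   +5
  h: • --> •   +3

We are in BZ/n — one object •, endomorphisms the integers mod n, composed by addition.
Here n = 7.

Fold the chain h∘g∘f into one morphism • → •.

Answer: +3

Work:
  0 +2≡2 +5≡0 +3≡3  (mod 7)
⟦path⟧: +3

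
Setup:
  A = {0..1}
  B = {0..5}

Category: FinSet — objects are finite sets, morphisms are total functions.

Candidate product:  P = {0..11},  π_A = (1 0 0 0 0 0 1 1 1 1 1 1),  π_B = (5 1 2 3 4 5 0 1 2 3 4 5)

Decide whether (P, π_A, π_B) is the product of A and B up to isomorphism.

|A|·|B| = 2·6 = 12;  |P| = 12
Check the pairing map k ↦ (π_A(k), π_B(k)):
  0 ↦ (1,5)
  1 ↦ (0,1)
  2 ↦ (0,2)
  3 ↦ (0,3)
  4 ↦ (0,4)
  5 ↦ (0,5)
  6 ↦ (1,0)
  7 ↦ (1,1)
  8 ↦ (1,2)
  9 ↦ (1,3)
  10 ↦ (1,4)
  11 ↦ (1,5)  ✗ repeats pair of k=0
distinct pairs in image: 11 / 12 needed
  → (1,5) hit at k=0 and k=11

Answer: NOT A VALID PRODUCT — duplicate pair at indices 11,0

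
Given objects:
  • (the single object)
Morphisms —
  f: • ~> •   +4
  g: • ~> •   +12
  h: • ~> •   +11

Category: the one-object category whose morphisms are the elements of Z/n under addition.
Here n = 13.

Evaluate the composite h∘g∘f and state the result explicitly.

Answer: +1

Derivation:
  0 +4≡4 +12≡3 +11≡1  (mod 13)
result: +1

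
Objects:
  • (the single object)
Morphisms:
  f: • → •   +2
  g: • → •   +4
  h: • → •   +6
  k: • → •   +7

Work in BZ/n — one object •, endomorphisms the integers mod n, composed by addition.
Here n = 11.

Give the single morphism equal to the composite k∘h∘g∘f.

  0 +2≡2 +4≡6 +6≡1 +7≡8  (mod 11)
⟦path⟧: +8

Answer: +8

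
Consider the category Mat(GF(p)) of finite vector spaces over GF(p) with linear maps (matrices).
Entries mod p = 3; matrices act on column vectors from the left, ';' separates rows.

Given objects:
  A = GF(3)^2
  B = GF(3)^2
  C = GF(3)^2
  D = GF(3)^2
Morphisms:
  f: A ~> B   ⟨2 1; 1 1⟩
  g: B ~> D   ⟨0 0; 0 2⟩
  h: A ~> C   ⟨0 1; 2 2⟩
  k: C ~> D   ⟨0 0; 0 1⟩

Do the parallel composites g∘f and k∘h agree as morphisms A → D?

Path 1 = f;g:
  e0=(1,0) f~>(2,1) g~>(0,2)
  e1=(0,1) f~>(1,1) g~>(0,2)
  result₁ = ⟨0 0; 2 2⟩
Path 2 = h;k:
  e0=(1,0) h~>(0,2) k~>(0,2)
  e1=(0,1) h~>(1,2) k~>(0,2)
  result₂ = ⟨0 0; 2 2⟩
Equal? equal; square commutes

Answer: COMMUTES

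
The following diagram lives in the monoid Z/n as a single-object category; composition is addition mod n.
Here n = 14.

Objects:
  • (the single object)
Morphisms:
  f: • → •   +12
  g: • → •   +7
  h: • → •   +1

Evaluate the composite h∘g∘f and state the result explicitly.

Answer: +6

Work:
  0 +12≡12 +7≡5 +1≡6  (mod 14)
composite: +6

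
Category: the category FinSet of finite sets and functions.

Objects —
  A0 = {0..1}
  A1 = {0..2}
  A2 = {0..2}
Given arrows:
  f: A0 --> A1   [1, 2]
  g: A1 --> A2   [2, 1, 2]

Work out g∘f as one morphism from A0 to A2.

Answer: [1, 2]

Derivation:
  0 f-->1 g-->1
  1 f-->2 g-->2
result: [1, 2]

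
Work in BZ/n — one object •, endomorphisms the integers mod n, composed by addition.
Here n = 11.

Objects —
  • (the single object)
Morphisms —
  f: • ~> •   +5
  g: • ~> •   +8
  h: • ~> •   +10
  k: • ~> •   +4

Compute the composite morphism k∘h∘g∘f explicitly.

  0 +5≡5 +8≡2 +10≡1 +4≡5  (mod 11)
result: +5

Answer: +5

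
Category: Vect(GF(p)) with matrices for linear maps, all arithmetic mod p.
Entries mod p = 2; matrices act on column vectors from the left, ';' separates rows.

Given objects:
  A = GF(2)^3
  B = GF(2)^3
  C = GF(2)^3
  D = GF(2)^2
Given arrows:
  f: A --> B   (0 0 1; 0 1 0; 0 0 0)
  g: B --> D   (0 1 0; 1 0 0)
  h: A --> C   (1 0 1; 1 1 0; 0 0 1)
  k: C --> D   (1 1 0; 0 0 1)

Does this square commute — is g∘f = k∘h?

Answer: DOES NOT COMMUTE

Work:
Along f;g (path 1):
  e0=⟨1,0,0⟩ f-->⟨0,0,0⟩ g-->⟨0,0⟩
  e1=⟨0,1,0⟩ f-->⟨0,1,0⟩ g-->⟨1,0⟩
  e2=⟨0,0,1⟩ f-->⟨1,0,0⟩ g-->⟨0,1⟩
  result₁ = (0 1 0; 0 0 1)
Along h;k (path 2):
  e0=⟨1,0,0⟩ h-->⟨1,1,0⟩ k-->⟨0,0⟩
  e1=⟨0,1,0⟩ h-->⟨0,1,0⟩ k-->⟨1,0⟩
  e2=⟨0,0,1⟩ h-->⟨1,0,1⟩ k-->⟨1,1⟩
  result₂ = (0 1 1; 0 0 1)
Equal? differ; not commutative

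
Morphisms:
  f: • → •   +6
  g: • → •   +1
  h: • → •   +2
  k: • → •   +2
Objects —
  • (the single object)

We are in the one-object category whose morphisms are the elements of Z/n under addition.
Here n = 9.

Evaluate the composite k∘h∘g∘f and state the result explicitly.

Answer: +2

Work:
  0 +6≡6 +1≡7 +2≡0 +2≡2  (mod 9)
result: +2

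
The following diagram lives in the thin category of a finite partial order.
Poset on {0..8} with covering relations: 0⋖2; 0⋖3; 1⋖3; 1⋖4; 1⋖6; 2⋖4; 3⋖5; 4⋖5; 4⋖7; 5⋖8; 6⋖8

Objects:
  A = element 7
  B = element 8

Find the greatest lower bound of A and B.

Common predecessors of 7,8: {0,1,2,4}
  0 ⊑ 4
  1 ⊑ 4
  2 ⊑ 4
  4 ⊑ 4
glb = 4

Answer: A∧B = 4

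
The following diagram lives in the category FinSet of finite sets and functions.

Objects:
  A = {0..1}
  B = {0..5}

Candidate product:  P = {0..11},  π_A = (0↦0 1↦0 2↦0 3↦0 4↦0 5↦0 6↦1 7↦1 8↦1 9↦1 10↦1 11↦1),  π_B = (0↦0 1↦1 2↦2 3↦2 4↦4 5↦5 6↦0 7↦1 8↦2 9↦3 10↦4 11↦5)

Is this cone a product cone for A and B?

|A|·|B| = 2·6 = 12;  |P| = 12
Check the pairing map k ↦ (π_A(k), π_B(k)):
  0 ↦ (0,0)
  1 ↦ (0,1)
  2 ↦ (0,2)
  3 ↦ (0,2)  ✗ repeats pair of k=2
  4 ↦ (0,4)
  5 ↦ (0,5)
  6 ↦ (1,0)
  7 ↦ (1,1)
  8 ↦ (1,2)
  9 ↦ (1,3)
  10 ↦ (1,4)
  11 ↦ (1,5)
distinct pairs in image: 11 / 12 needed
  → (0,2) hit at k=2 and k=3

Answer: NOT A VALID PRODUCT — duplicate pair at indices 2,3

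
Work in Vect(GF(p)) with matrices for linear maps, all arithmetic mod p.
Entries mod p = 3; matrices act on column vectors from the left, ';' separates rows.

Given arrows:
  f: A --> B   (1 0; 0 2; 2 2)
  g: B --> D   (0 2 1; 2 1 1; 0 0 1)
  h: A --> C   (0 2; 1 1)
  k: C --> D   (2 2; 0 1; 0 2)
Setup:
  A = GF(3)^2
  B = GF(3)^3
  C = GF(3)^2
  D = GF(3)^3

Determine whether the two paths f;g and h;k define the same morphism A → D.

Answer: COMMUTES

Trace:
1) trace f;g:
  e0=(1,0) f-->(1,0,2) g-->(2,1,2)
  e1=(0,1) f-->(0,2,2) g-->(0,1,2)
  composite₁ = (2 0; 1 1; 2 2)
2) trace h;k:
  e0=(1,0) h-->(0,1) k-->(2,1,2)
  e1=(0,1) h-->(2,1) k-->(0,1,2)
  composite₂ = (2 0; 1 1; 2 2)
Equal? equal; square commutes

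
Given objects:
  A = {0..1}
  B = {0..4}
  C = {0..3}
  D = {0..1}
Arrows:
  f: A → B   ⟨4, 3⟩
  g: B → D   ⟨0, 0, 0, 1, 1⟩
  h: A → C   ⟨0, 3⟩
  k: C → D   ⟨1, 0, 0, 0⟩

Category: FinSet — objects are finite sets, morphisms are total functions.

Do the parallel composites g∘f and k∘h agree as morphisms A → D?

Answer: DOES NOT COMMUTE

Work:
Path 1 = f;g:
  0 f→4 g→1
  1 f→3 g→1
  ⟦path⟧₁ = ⟨1, 1⟩
Path 2 = h;k:
  0 h→0 k→1
  1 h→3 k→0
  ⟦path⟧₂ = ⟨1, 0⟩
Equal? differ; not commutative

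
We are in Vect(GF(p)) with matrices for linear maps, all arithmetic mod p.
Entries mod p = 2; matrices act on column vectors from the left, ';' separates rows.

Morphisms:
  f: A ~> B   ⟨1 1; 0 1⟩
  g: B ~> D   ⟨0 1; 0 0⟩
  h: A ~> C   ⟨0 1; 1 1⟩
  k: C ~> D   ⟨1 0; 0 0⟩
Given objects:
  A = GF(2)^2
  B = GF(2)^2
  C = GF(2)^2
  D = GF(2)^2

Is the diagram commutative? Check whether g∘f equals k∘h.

1) trace f;g:
  e0=[1,0] f~>[1,0] g~>[0,0]
  e1=[0,1] f~>[1,1] g~>[1,0]
  composite₁ = ⟨0 1; 0 0⟩
2) trace h;k:
  e0=[1,0] h~>[0,1] k~>[0,0]
  e1=[0,1] h~>[1,1] k~>[1,0]
  composite₂ = ⟨0 1; 0 0⟩
Equal? YES — commutes

Answer: COMMUTES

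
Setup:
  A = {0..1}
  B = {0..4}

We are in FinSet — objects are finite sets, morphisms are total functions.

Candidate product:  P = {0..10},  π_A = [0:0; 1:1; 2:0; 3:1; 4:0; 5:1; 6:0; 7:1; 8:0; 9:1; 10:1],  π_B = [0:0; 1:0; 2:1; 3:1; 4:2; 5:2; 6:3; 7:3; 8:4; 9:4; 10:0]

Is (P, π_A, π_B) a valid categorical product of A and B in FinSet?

|A|·|B| = 2·5 = 10;  |P| = 11
  → cardinalities differ; no bijection possible.

Answer: NOT A VALID PRODUCT — |P|=11 ≠ |A|·|B|=10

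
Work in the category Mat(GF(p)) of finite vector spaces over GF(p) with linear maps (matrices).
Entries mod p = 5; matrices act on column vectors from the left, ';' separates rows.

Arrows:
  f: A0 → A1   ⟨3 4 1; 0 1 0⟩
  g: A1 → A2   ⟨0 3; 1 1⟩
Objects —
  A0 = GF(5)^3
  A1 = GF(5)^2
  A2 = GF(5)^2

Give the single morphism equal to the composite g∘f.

  e0=⟨1,0,0⟩ f→⟨3,0⟩ g→⟨0,3⟩
  e1=⟨0,1,0⟩ f→⟨4,1⟩ g→⟨3,0⟩
  e2=⟨0,0,1⟩ f→⟨1,0⟩ g→⟨0,1⟩
result: ⟨0 3 0; 3 0 1⟩

Answer: ⟨0 3 0; 3 0 1⟩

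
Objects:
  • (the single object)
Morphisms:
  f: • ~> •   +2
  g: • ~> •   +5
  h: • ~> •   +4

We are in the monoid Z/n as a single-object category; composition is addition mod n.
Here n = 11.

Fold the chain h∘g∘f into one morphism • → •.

Answer: +0

Derivation:
  0 +2≡2 +5≡7 +4≡0  (mod 11)
result: +0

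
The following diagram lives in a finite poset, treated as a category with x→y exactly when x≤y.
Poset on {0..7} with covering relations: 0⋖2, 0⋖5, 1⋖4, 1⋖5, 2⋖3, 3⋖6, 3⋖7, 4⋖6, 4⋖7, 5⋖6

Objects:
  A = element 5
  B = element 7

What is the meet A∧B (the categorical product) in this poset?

{x : x≤A ∧ x≤B} = {0,1}  (A=5, B=7)
  maximal lower bounds 0 and 1 are incomparable: neither 0≤1 nor 1≤0
→ no greatest lower bound exists

Answer: NO MEET EXISTS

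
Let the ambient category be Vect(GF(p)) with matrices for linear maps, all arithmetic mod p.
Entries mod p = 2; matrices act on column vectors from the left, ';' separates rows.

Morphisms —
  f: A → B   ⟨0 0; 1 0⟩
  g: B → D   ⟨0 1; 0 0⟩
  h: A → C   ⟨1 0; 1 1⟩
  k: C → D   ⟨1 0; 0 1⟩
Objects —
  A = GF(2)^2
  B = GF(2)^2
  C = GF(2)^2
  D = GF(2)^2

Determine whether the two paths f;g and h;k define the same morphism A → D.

Path 1 = f;g:
  e0=⟨1,0⟩ f→⟨0,1⟩ g→⟨1,0⟩
  e1=⟨0,1⟩ f→⟨0,0⟩ g→⟨0,0⟩
  composite₁ = ⟨1 0; 0 0⟩
Path 2 = h;k:
  e0=⟨1,0⟩ h→⟨1,1⟩ k→⟨1,1⟩
  e1=⟨0,1⟩ h→⟨0,1⟩ k→⟨0,1⟩
  composite₂ = ⟨1 0; 1 1⟩
Equal? NO — does not commute

Answer: DOES NOT COMMUTE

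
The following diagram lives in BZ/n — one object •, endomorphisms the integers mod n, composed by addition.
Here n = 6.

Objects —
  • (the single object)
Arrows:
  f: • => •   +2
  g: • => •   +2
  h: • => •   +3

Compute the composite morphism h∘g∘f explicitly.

Answer: +1

Trace:
  0 +2≡2 +2≡4 +3≡1  (mod 6)
⟦path⟧: +1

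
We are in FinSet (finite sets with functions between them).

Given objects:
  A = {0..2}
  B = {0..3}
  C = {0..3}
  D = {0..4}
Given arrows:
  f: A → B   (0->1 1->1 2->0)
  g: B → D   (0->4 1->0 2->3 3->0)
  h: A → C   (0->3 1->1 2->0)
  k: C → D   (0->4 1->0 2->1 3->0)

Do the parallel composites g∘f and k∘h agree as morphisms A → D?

Answer: COMMUTES

Work:
Along f;g (path 1):
  0 f→1 g→0
  1 f→1 g→0
  2 f→0 g→4
  ⟦path⟧₁ = (0->0 1->0 2->4)
Along h;k (path 2):
  0 h→3 k→0
  1 h→1 k→0
  2 h→0 k→4
  ⟦path⟧₂ = (0->0 1->0 2->4)
Equal? same morphism ✓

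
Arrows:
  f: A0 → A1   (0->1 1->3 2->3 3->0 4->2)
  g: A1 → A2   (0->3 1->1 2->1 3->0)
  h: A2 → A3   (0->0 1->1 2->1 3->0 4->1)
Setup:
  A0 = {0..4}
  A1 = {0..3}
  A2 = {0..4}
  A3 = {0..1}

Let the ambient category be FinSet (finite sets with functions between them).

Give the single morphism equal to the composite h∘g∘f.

  0 f→1 g→1 h→1
  1 f→3 g→0 h→0
  2 f→3 g→0 h→0
  3 f→0 g→3 h→0
  4 f→2 g→1 h→1
⟦path⟧: (0->1 1->0 2->0 3->0 4->1)

Answer: (0->1 1->0 2->0 3->0 4->1)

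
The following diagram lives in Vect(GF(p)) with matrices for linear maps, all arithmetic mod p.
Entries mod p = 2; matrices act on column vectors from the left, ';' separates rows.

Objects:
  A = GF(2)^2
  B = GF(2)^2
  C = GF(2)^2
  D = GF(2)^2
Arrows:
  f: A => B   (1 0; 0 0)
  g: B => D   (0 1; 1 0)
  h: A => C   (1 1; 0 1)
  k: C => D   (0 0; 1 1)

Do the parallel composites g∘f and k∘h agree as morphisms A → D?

Answer: COMMUTES

Derivation:
Along f;g (path 1):
  e0=[1,0] f=>[1,0] g=>[0,1]
  e1=[0,1] f=>[0,0] g=>[0,0]
  composite₁ = (0 0; 1 0)
Along h;k (path 2):
  e0=[1,0] h=>[1,0] k=>[0,1]
  e1=[0,1] h=>[1,1] k=>[0,0]
  composite₂ = (0 0; 1 0)
Equal? equal; square commutes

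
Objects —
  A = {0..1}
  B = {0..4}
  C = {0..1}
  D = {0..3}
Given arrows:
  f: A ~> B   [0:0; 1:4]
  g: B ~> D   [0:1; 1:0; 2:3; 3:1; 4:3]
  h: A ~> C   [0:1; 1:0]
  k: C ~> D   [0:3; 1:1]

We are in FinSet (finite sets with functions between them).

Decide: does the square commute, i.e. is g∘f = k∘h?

1) trace f;g:
  0 f~>0 g~>1
  1 f~>4 g~>3
  composite₁ = [0:1; 1:3]
2) trace h;k:
  0 h~>1 k~>1
  1 h~>0 k~>3
  composite₂ = [0:1; 1:3]
Equal? same morphism ✓

Answer: COMMUTES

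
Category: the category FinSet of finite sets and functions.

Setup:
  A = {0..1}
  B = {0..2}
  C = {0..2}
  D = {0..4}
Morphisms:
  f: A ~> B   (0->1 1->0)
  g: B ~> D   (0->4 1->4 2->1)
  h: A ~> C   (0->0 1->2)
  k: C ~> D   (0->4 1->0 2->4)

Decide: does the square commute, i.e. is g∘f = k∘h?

Answer: COMMUTES

Work:
Path 1 = f;g:
  0 f~>1 g~>4
  1 f~>0 g~>4
  composite₁ = (0->4 1->4)
Path 2 = h;k:
  0 h~>0 k~>4
  1 h~>2 k~>4
  composite₂ = (0->4 1->4)
Equal? same morphism ✓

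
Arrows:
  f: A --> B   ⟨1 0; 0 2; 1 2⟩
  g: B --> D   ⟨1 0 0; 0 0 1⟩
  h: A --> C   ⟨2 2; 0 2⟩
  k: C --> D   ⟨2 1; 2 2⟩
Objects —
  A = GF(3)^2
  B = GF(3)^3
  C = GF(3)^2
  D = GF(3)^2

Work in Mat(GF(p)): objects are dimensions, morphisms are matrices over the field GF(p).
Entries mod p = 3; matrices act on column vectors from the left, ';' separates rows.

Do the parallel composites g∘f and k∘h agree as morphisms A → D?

Answer: COMMUTES

Derivation:
1) trace f;g:
  e0=(1,0) f-->(1,0,1) g-->(1,1)
  e1=(0,1) f-->(0,2,2) g-->(0,2)
  composite₁ = ⟨1 0; 1 2⟩
2) trace h;k:
  e0=(1,0) h-->(2,0) k-->(1,1)
  e1=(0,1) h-->(2,2) k-->(0,2)
  composite₂ = ⟨1 0; 1 2⟩
Equal? same morphism ✓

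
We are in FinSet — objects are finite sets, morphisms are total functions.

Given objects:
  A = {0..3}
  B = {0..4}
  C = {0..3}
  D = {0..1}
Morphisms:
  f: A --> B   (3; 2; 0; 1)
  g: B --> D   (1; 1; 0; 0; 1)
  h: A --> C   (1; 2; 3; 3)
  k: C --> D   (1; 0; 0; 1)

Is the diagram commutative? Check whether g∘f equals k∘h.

Answer: COMMUTES

Derivation:
Path 1 = f;g:
  0 f-->3 g-->0
  1 f-->2 g-->0
  2 f-->0 g-->1
  3 f-->1 g-->1
  result₁ = (0; 0; 1; 1)
Path 2 = h;k:
  0 h-->1 k-->0
  1 h-->2 k-->0
  2 h-->3 k-->1
  3 h-->3 k-->1
  result₂ = (0; 0; 1; 1)
Equal? YES — commutes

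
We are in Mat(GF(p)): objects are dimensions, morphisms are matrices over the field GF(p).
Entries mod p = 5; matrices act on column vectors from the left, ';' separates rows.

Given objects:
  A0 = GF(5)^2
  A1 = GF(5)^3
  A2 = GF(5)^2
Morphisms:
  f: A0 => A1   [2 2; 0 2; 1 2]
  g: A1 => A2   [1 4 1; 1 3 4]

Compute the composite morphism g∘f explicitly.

  e0=[1,0] f=>[2,0,1] g=>[3,1]
  e1=[0,1] f=>[2,2,2] g=>[2,1]
result: [3 2; 1 1]

Answer: [3 2; 1 1]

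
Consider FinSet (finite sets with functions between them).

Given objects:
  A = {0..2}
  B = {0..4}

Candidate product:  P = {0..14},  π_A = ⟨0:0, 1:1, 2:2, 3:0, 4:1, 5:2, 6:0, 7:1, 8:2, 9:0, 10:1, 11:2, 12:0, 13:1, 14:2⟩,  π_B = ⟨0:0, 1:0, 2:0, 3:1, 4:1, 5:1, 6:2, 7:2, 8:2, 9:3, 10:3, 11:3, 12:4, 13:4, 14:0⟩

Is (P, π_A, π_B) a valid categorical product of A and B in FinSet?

|A|·|B| = 3·5 = 15;  |P| = 15
Check the pairing map k ↦ (π_A(k), π_B(k)):
  0 : (0,0)
  1 : (1,0)
  2 : (2,0)
  3 : (0,1)
  4 : (1,1)
  5 : (2,1)
  6 : (0,2)
  7 : (1,2)
  8 : (2,2)
  9 : (0,3)
  10 : (1,3)
  11 : (2,3)
  12 : (0,4)
  13 : (1,4)
  14 : (2,0)  ✗ repeats pair of k=2
distinct pairs in image: 14 / 15 needed
  → (2,0) hit at k=2 and k=14

Answer: NOT A VALID PRODUCT — duplicate pair at indices 2,14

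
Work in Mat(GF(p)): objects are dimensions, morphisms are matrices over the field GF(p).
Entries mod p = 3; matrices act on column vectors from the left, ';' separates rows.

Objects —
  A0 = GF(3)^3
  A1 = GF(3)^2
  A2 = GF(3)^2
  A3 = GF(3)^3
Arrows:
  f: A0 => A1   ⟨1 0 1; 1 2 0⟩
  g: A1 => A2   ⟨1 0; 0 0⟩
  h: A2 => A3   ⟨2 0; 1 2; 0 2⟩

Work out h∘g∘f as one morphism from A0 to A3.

  e0=(1,0,0) f=>(1,1) g=>(1,0) h=>(2,1,0)
  e1=(0,1,0) f=>(0,2) g=>(0,0) h=>(0,0,0)
  e2=(0,0,1) f=>(1,0) g=>(1,0) h=>(2,1,0)
composite: ⟨2 0 2; 1 0 1; 0 0 0⟩

Answer: ⟨2 0 2; 1 0 1; 0 0 0⟩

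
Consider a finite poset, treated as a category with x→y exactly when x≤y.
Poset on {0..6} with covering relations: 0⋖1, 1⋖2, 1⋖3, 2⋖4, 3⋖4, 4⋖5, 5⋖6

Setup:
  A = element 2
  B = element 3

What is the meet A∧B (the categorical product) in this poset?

Answer: A∧B = 1

Work:
Lower bounds of A=2 and B=3: {0,1}
  0 ⊑ 1
  1 ⊑ 1
glb = 1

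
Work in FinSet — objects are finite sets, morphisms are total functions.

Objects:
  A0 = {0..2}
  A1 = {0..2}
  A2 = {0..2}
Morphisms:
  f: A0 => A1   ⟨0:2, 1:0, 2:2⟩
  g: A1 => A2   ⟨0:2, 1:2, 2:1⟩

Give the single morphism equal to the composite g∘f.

Answer: ⟨0:1, 1:2, 2:1⟩

Trace:
  0 f=>2 g=>1
  1 f=>0 g=>2
  2 f=>2 g=>1
⟦path⟧: ⟨0:1, 1:2, 2:1⟩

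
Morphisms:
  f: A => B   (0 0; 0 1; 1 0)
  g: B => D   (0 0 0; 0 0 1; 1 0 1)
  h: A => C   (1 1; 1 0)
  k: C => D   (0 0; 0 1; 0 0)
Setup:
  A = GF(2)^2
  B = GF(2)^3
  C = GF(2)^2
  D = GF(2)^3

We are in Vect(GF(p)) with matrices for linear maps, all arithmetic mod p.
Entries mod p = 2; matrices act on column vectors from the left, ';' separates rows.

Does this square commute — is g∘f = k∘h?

Answer: DOES NOT COMMUTE

Derivation:
1) trace f;g:
  e0=[1,0] f=>[0,0,1] g=>[0,1,1]
  e1=[0,1] f=>[0,1,0] g=>[0,0,0]
  result₁ = (0 0; 1 0; 1 0)
2) trace h;k:
  e0=[1,0] h=>[1,1] k=>[0,1,0]
  e1=[0,1] h=>[1,0] k=>[0,0,0]
  result₂ = (0 0; 1 0; 0 0)
Equal? distinct morphisms ✗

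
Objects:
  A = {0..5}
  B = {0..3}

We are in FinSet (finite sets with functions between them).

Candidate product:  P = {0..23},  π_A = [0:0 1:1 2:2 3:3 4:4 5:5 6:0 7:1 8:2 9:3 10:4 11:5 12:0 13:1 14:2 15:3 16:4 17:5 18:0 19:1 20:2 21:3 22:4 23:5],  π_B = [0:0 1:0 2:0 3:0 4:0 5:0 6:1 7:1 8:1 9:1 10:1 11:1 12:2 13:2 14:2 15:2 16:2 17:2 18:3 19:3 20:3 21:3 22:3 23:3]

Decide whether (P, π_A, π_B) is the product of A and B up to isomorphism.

Answer: VALID PRODUCT

Trace:
|A|·|B| = 6·4 = 24;  |P| = 24
Check the pairing map k ↦ (π_A(k), π_B(k)):
  0 : (0,0)
  1 : (1,0)
  2 : (2,0)
  3 : (3,0)
  4 : (4,0)
  5 : (5,0)
  6 : (0,1)
  7 : (1,1)
  8 : (2,1)
  9 : (3,1)
  10 : (4,1)
  11 : (5,1)
  12 : (0,2)
  13 : (1,2)
  14 : (2,2)
  15 : (3,2)
  16 : (4,2)
  17 : (5,2)
  18 : (0,3)
  19 : (1,3)
  20 : (2,3)
  21 : (3,3)
  22 : (4,3)
  23 : (5,3)
distinct pairs in image: 24 / 24 needed
  → bijection onto A×B; projections well-typed.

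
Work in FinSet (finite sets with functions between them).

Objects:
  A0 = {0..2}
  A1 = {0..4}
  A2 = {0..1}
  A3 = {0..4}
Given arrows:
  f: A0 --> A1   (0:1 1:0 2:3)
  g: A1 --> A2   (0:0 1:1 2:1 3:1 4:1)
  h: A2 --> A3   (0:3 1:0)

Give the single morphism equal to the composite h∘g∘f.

  0 f-->1 g-->1 h-->0
  1 f-->0 g-->0 h-->3
  2 f-->3 g-->1 h-->0
result: (0:0 1:3 2:0)

Answer: (0:0 1:3 2:0)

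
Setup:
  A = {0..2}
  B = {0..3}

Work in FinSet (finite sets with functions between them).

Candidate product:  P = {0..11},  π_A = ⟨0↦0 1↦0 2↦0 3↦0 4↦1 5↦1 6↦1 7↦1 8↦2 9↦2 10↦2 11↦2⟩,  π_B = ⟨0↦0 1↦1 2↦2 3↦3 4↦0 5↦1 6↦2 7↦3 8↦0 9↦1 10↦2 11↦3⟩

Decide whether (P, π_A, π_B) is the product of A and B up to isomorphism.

|A|·|B| = 3·4 = 12;  |P| = 12
Check the pairing map k ↦ (π_A(k), π_B(k)):
  0 ↦ (0,0)
  1 ↦ (0,1)
  2 ↦ (0,2)
  3 ↦ (0,3)
  4 ↦ (1,0)
  5 ↦ (1,1)
  6 ↦ (1,2)
  7 ↦ (1,3)
  8 ↦ (2,0)
  9 ↦ (2,1)
  10 ↦ (2,2)
  11 ↦ (2,3)
distinct pairs in image: 12 / 12 needed
  → bijection onto A×B; projections well-typed.

Answer: VALID PRODUCT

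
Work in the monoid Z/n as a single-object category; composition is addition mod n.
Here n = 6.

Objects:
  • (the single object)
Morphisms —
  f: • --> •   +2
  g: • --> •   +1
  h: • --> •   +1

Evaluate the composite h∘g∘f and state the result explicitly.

  0 +2≡2 +1≡3 +1≡4  (mod 6)
result: +4

Answer: +4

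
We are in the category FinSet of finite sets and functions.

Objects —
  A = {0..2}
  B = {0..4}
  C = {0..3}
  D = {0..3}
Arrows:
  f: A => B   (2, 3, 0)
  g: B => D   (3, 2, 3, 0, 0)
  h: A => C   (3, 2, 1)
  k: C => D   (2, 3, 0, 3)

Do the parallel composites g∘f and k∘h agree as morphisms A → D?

Path 1 = f;g:
  0 f=>2 g=>3
  1 f=>3 g=>0
  2 f=>0 g=>3
  composite₁ = (3, 0, 3)
Path 2 = h;k:
  0 h=>3 k=>3
  1 h=>2 k=>0
  2 h=>1 k=>3
  composite₂ = (3, 0, 3)
Equal? same morphism ✓

Answer: COMMUTES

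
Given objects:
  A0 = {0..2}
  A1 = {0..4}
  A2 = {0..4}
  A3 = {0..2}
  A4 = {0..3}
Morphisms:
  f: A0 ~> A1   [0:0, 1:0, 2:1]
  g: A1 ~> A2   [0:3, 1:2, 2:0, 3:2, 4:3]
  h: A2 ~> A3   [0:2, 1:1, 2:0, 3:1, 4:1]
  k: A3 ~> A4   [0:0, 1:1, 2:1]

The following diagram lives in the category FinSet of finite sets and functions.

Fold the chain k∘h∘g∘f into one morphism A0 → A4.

Answer: [0:1, 1:1, 2:0]

Work:
  0 f~>0 g~>3 h~>1 k~>1
  1 f~>0 g~>3 h~>1 k~>1
  2 f~>1 g~>2 h~>0 k~>0
composite: [0:1, 1:1, 2:0]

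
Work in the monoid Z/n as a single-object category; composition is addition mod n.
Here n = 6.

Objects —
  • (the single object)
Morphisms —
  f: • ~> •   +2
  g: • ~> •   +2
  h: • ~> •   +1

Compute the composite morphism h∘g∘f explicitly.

Answer: +5

Trace:
  0 +2≡2 +2≡4 +1≡5  (mod 6)
composite: +5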